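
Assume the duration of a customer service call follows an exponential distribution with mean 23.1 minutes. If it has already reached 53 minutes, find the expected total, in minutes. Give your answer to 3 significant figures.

76.1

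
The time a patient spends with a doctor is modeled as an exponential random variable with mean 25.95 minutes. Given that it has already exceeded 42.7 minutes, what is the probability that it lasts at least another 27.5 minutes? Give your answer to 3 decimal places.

The rate is λ = 1/25.95 = 0.0385356 per minute.
By the memoryless property, P(X > 42.7+27.5 | X > 42.7) = P(X > 27.5).
P(X > 27.5) = e^(−1.0597) ≈ 0.347.

0.347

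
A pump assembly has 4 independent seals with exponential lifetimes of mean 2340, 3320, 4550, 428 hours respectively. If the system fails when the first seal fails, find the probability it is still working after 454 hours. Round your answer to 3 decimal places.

The first failure time is exponential with rate Σλ_i = 1/2340 + 1/3320 + 1/4550 + 1/428 = 0.00328478 per hour.
P(min > 454) = e^(−0.00328478·454) = e^(−1.4913) ≈ 0.225.

0.225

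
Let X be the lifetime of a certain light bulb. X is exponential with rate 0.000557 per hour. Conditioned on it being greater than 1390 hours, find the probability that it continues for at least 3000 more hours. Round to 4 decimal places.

By the memoryless property, P(X > 1390+3000 | X > 1390) = P(X > 3000).
P(X > 3000) = e^(−1.671) ≈ 0.1881.

0.1881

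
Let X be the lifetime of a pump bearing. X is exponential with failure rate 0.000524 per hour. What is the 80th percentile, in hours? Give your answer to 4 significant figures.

Set 1 − e^(−λt) = 0.8, so t = −ln(0.2)/λ = 1.6094/0.000524 ≈ 3071.45 hours.

3071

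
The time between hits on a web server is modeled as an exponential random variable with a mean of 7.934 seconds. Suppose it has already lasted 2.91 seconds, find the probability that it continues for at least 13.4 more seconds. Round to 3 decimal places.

0.185

The rate is λ = 1/7.934 = 0.12604 per second.
P(X > s+t | X > s) = e^(−λ(s+t))/e^(−λs) = e^(−λt), independent of s = 2.91.
P(X > 13.4) = e^(−1.6889) ≈ 0.185.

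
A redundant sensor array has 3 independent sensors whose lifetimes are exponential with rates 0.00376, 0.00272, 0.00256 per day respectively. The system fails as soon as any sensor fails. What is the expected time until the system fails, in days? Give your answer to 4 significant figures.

110.6

The time to first failure is exponential with rate Σλ = 0.00376 + 0.00272 + 0.00256 = 0.00904.
E[min] = 1/Σλ = 1/0.00904 = 110.619 days.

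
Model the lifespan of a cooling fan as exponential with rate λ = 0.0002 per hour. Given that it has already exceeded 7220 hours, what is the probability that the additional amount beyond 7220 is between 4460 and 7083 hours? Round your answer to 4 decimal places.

Memoryless: the residual past 7220 is again Exp(λ).
P(4460 < residual < 7083) = e^(−λ·4460) − e^(−λ·7083) = 0.40984 − 0.24254 ≈ 0.1673.

0.1673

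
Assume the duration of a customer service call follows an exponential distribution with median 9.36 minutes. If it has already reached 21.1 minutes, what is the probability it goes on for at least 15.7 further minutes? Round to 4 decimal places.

For an exponential, median = ln(2)/λ, so λ = ln 2 / 9.36 = 0.0740542 per minute.
The exponential is memoryless, so the remaining time is again Exp(λ): the condition X > 21.1 is irrelevant.
P(X > 15.7) = e^(−1.1627) ≈ 0.3127.

0.3127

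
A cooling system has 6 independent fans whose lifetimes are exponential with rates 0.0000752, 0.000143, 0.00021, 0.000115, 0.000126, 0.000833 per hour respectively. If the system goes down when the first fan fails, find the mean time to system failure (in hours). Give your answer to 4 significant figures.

The time to first failure is exponential with rate Σλ = 0.0000752 + 0.000143 + 0.00021 + 0.000115 + 0.000126 + 0.000833 = 0.0015022.
E[min] = 1/Σλ = 1/0.0015022 = 665.69 hours.

665.7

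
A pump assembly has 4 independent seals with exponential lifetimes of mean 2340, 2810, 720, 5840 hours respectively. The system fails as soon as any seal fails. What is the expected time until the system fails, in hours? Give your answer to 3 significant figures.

427

The first failure time is exponential with rate Σλ_i = 1/2340 + 1/2810 + 1/720 + 1/5840 = 0.00234334 per hour.
E[min] = 1/Σλ = 1/0.00234334 = 426.741 hours.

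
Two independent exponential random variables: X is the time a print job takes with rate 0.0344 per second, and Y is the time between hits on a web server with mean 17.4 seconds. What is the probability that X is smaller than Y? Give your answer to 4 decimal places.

0.3744

λ_1 = 0.0344, λ_2 = 1/17.4 = 0.0574713.
For independent exponentials, P(X < Y) = λ_1/(λ_1+λ_2) = 0.0344/0.0918713 ≈ 0.3744.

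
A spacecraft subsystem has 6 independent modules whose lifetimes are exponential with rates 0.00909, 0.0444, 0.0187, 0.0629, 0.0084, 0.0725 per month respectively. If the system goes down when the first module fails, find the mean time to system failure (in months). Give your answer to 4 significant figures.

4.630

The time to first failure is exponential with rate Σλ = 0.00909 + 0.0444 + 0.0187 + 0.0629 + 0.0084 + 0.0725 = 0.21599.
E[min] = 1/Σλ = 1/0.21599 = 4.62984 months.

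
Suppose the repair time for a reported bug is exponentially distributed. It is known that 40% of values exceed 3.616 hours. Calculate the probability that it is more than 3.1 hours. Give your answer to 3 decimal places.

e^(−λ·3.616) = 0.40 ⇒ λ = −ln(0.40)/3.616 = 0.253399.
P(X > 3.1) = e^(−0.253399·3.1) = e^(−0.78554) ≈ 0.456.

0.456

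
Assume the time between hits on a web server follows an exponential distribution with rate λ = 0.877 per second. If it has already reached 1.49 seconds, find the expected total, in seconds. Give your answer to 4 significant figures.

2.630

By memorylessness, E[X | X > 1.49] = 1.49 + 1/λ = 1.49 + 1.14025 = 2.63025 seconds.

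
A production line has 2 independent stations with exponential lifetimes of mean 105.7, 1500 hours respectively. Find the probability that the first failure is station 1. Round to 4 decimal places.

Rates: λ_i = 1/mean_i → 0.00946074, 0.000666667; Σλ = 0.0101274.
P(station 1 first) = λ_1/Σλ = 0.00946074/0.0101274 ≈ 0.9342.

0.9342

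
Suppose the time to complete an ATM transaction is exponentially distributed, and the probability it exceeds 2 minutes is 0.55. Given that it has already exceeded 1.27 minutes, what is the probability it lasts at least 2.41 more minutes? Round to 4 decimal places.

0.4866

From e^(−λ·2) = 0.55, λ = −ln(0.55)/2 = 0.298919.
Memoryless: P(X > 1.27+2.41 | X > 1.27) = P(X > 2.41) = e^(−0.298919·2.41) ≈ 0.4866.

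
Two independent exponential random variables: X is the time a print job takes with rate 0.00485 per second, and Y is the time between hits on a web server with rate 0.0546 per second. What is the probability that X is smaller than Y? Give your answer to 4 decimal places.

0.0816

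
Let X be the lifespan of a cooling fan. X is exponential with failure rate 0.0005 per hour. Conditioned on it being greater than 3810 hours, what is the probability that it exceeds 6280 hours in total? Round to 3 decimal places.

P(X > s+t | X > s) = e^(−λ(s+t))/e^(−λs) = e^(−λt), independent of s = 3810.
P(X > 2470) = e^(−1.235) ≈ 0.291.

0.291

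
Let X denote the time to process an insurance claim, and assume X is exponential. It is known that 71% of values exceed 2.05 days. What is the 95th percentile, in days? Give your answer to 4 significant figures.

17.93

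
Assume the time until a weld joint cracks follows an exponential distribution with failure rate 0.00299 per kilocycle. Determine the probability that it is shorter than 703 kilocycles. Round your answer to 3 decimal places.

0.878

P(X ≤ 703) = 1 − e^(−λ·703) = 1 − e^(−2.102) ≈ 0.878.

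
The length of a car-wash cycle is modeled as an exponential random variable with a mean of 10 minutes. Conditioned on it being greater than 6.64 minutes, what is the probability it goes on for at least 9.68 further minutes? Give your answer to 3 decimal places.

The rate is λ = 1/10 = 0.1 per minute.
By the memoryless property, P(X > 6.64+9.68 | X > 6.64) = P(X > 9.68).
P(X > 9.68) = e^(−0.968) ≈ 0.380.

0.380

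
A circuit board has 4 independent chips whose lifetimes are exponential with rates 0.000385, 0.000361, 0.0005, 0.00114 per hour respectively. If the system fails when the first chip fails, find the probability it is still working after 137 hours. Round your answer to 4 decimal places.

0.7212

The time to first failure is exponential with rate Σλ = 0.000385 + 0.000361 + 0.0005 + 0.00114 = 0.002386.
P(min > 137) = e^(−0.002386·137) = e^(−0.32688) ≈ 0.7212.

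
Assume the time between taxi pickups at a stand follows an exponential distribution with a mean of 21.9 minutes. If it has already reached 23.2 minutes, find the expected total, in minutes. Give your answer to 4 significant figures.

The rate is λ = 1/21.9 = 0.0456621 per minute.
By memorylessness, E[X | X > 23.2] = 23.2 + 1/λ = 23.2 + 21.9 = 45.1 minutes.

45.10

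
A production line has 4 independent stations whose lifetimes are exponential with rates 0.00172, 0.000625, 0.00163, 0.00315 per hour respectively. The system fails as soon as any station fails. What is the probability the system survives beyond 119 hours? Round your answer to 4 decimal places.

0.4283

The time to first failure is exponential with rate Σλ = 0.00172 + 0.000625 + 0.00163 + 0.00315 = 0.007125.
P(min > 119) = e^(−0.007125·119) = e^(−0.84788) ≈ 0.4283.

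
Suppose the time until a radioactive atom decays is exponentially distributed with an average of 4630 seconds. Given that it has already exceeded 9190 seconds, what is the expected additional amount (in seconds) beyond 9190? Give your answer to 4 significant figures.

4630

The rate is λ = 1/4630 = 0.000215983 per second.
By memorylessness, the remaining amount past any threshold is again Exp(λ) with mean 1/λ = 4630 seconds.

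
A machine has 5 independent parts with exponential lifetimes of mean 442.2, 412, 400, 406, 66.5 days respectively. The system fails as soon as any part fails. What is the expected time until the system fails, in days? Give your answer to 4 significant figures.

40.50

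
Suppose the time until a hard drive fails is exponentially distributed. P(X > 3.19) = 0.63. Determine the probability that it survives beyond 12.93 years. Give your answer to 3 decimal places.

0.154

e^(−λ·3.19) = 0.63 ⇒ λ = −ln(0.63)/3.19 = 0.144839.
P(X > 12.93) = e^(−0.144839·12.93) = e^(−1.8728) ≈ 0.154.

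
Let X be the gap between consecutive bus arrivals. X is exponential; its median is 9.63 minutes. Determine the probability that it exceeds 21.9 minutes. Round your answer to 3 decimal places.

For an exponential, median = ln(2)/λ, so λ = ln 2 / 9.63 = 0.0719779 per minute.
P(X > 21.9) = e^(−λ·21.9) = e^(−1.5763) ≈ 0.207.

0.207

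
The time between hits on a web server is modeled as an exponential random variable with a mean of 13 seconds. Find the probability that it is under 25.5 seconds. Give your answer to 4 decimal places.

0.8594

The rate is λ = 1/13 = 0.0769231 per second.
P(X ≤ 25.5) = 1 − e^(−λ·25.5) = 1 − e^(−1.9615) ≈ 0.8594.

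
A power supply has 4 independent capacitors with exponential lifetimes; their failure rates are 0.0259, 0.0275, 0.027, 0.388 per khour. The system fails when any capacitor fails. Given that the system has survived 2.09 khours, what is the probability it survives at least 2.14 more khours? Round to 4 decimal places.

Time to first failure ~ Exp(Σλ) with Σλ = 0.4684.
By memorylessness, P(T > 2.09+2.14 | T > 2.09) = P(T > 2.14) = e^(−0.4684·2.14) ≈ 0.3670.

0.3670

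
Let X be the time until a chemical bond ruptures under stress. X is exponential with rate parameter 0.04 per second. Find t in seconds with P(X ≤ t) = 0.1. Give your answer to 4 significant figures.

2.634

Set 1 − e^(−λt) = 0.1, so t = −ln(0.9)/λ = 0.10536/0.04 ≈ 2.63401 seconds.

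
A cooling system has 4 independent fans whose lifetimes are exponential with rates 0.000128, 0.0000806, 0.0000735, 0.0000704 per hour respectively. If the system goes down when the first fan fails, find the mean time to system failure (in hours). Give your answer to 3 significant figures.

The time to first failure is exponential with rate Σλ = 0.000128 + 0.0000806 + 0.0000735 + 0.0000704 = 0.0003525.
E[min] = 1/Σλ = 1/0.0003525 = 2836.88 hours.

2840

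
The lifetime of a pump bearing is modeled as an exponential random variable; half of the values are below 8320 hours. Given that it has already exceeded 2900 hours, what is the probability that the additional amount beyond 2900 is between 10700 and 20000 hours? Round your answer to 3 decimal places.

0.221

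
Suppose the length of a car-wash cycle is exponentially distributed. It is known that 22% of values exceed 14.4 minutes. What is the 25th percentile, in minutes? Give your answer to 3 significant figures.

e^(−λ·14.4) = 0.22 ⇒ λ = −ln(0.22)/14.4 = 0.105148.
25th percentile: 1 − e^(−λt) = 0.25, t = −ln(0.75)/λ = 2.73598 minutes.

2.74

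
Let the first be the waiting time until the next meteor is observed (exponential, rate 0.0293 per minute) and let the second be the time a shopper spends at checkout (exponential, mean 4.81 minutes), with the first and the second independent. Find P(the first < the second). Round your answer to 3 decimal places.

0.124

λ_1 = 0.0293, λ_2 = 1/4.81 = 0.2079.
For independent exponentials, P(the first < the second) = λ_1/(λ_1+λ_2) = 0.0293/0.2372 ≈ 0.124.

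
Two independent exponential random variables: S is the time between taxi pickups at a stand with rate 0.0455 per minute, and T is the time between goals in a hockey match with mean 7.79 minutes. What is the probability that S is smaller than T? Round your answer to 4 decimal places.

λ_1 = 0.0455, λ_2 = 1/7.79 = 0.12837.
For independent exponentials, P(S < T) = λ_1/(λ_1+λ_2) = 0.0455/0.17387 ≈ 0.2617.

0.2617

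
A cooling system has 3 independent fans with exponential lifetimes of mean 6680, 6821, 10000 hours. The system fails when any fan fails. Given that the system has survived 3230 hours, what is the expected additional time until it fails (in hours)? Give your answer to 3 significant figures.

2520

First-failure rate Σλ = 1/6680 + 1/6821 + 1/10000 = 0.000396307.
By memorylessness the expected residual is 1/Σλ = 2523.3 hours, regardless of the 3230 already elapsed.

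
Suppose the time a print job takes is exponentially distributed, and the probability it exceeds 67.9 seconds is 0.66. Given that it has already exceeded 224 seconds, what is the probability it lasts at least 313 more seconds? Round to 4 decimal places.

From e^(−λ·67.9) = 0.66, λ = −ln(0.66)/67.9 = 0.00611952.
Memoryless: P(X > 224+313 | X > 224) = P(X > 313) = e^(−0.00611952·313) ≈ 0.1473.

0.1473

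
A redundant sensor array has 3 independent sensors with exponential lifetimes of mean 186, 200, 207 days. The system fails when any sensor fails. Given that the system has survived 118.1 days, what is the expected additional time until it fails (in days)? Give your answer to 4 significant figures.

65.76

First-failure rate Σλ = 1/186 + 1/200 + 1/207 = 0.0152073.
By memorylessness the expected residual is 1/Σλ = 65.7581 days, regardless of the 118.1 already elapsed.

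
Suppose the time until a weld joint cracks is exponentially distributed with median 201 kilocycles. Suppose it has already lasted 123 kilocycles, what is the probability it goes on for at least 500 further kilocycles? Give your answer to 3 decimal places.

For an exponential, median = ln(2)/λ, so λ = ln 2 / 201 = 0.00344849 per kilocycle.
P(X > s+t | X > s) = e^(−λ(s+t))/e^(−λs) = e^(−λt), independent of s = 123.
P(X > 500) = e^(−1.7242) ≈ 0.178.

0.178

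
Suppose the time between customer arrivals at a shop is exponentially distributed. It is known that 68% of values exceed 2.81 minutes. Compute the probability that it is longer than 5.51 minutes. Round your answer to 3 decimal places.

0.469

e^(−λ·2.81) = 0.68 ⇒ λ = −ln(0.68)/2.81 = 0.137246.
P(X > 5.51) = e^(−0.137246·5.51) = e^(−0.75623) ≈ 0.469.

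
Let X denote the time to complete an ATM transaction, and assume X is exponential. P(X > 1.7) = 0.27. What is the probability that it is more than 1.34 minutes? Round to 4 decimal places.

e^(−λ·1.7) = 0.27 ⇒ λ = −ln(0.27)/1.7 = 0.770196.
P(X > 1.34) = e^(−0.770196·1.34) = e^(−1.0321) ≈ 0.3563.

0.3563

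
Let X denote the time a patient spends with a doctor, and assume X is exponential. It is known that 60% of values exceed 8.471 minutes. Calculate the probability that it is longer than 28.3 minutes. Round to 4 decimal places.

0.1815

e^(−λ·8.471) = 0.60 ⇒ λ = −ln(0.60)/8.471 = 0.0603029.
P(X > 28.3) = e^(−0.0603029·28.3) = e^(−1.7066) ≈ 0.1815.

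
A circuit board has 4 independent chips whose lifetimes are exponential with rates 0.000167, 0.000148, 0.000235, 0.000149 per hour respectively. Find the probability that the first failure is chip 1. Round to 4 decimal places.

The time to first failure is exponential with rate Σλ = 0.000167 + 0.000148 + 0.000235 + 0.000149 = 0.000699.
P(chip 1 first) = λ_1/Σλ = 0.000167/0.000699 ≈ 0.2389.

0.2389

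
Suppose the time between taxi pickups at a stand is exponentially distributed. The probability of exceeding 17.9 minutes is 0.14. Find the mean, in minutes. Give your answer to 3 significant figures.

e^(−λ·17.9) = 0.14 ⇒ λ = −ln(0.14)/17.9 = 0.109839.
Mean = 1/λ = 9.10426 minutes.

9.10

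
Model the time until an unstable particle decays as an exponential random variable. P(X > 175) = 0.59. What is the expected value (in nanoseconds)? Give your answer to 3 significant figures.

332

e^(−λ·175) = 0.59 ⇒ λ = −ln(0.59)/175 = 0.00301504.
Mean = 1/λ = 331.67 nanoseconds.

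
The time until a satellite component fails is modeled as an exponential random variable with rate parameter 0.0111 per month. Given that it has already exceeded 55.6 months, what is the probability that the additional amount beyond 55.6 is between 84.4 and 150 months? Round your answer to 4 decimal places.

0.2027

Memoryless: the residual past 55.6 is again Exp(λ).
P(84.4 < residual < 150) = e^(−λ·84.4) − e^(−λ·150) = 0.39186 − 0.18919 ≈ 0.2027.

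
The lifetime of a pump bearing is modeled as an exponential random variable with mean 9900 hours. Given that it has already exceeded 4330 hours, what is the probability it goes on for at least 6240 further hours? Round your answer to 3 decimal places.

The rate is λ = 1/9900 = 0.00010101 per hour.
By the memoryless property, P(X > 4330+6240 | X > 4330) = P(X > 6240).
P(X > 6240) = e^(−0.6303) ≈ 0.532.

0.532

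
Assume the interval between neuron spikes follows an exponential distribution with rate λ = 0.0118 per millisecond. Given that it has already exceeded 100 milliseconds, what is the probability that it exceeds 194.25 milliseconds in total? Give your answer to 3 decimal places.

0.329

The exponential is memoryless, so the remaining time is again Exp(λ): the condition X > 100 is irrelevant.
P(X > 94.25) = e^(−1.1121) ≈ 0.329.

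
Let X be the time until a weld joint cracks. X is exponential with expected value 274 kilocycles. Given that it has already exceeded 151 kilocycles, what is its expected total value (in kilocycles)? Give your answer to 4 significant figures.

425.0

The rate is λ = 1/274 = 0.00364964 per kilocycle.
By memorylessness, E[X | X > 151] = 151 + 1/λ = 151 + 274 = 425 kilocycles.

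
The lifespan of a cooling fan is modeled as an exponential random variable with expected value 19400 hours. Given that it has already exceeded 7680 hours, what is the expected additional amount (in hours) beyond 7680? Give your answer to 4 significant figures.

The rate is λ = 1/19400 = 0.0000515464 per hour.
By memorylessness, the remaining amount past any threshold is again Exp(λ) with mean 1/λ = 19400 hours.

19400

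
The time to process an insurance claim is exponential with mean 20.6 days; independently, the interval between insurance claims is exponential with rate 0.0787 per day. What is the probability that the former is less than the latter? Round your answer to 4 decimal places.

λ_1 = 1/20.6 = 0.0485437, λ_2 = 0.0787.
For independent exponentials, P(the former < the latter) = λ_1/(λ_1+λ_2) = 0.0485437/0.127244 ≈ 0.3815.

0.3815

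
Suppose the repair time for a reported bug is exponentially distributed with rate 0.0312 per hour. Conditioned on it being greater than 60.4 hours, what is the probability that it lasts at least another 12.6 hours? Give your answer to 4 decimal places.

0.6749

The exponential is memoryless, so the remaining time is again Exp(λ): the condition X > 60.4 is irrelevant.
P(X > 12.6) = e^(−0.39312) ≈ 0.6749.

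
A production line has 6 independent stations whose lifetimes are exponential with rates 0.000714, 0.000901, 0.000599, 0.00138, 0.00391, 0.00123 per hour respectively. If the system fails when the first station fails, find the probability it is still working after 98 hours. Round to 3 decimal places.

The time to first failure is exponential with rate Σλ = 0.000714 + 0.000901 + 0.000599 + 0.00138 + 0.00391 + 0.00123 = 0.008734.
P(min > 98) = e^(−0.008734·98) = e^(−0.85593) ≈ 0.425.

0.425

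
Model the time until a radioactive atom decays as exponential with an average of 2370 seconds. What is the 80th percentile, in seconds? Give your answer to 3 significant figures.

3810

The rate is λ = 1/2370 = 0.000421941 per second.
Set 1 − e^(−λt) = 0.8, so t = −ln(0.2)/λ = 1.6094/0.000421941 ≈ 3814.37 seconds.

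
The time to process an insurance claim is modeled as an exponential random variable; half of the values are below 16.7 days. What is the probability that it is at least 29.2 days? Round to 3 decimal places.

For an exponential, median = ln(2)/λ, so λ = ln 2 / 16.7 = 0.0415058 per day.
P(X > 29.2) = e^(−λ·29.2) = e^(−1.212) ≈ 0.298.

0.298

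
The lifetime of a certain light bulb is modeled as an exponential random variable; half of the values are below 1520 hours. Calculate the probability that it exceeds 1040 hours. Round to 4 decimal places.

For an exponential, median = ln(2)/λ, so λ = ln 2 / 1520 = 0.000456018 per hour.
P(X > 1040) = e^(−λ·1040) = e^(−0.47426) ≈ 0.6223.

0.6223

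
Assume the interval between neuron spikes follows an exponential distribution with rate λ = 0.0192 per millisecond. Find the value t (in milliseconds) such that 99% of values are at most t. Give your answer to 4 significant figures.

Set 1 − e^(−λt) = 0.99, so t = −ln(0.01)/λ = 4.6052/0.0192 ≈ 239.853 milliseconds.

239.9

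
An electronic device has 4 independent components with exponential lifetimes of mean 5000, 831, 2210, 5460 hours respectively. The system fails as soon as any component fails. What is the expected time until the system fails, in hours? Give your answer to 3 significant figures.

490

The first failure time is exponential with rate Σλ_i = 1/5000 + 1/831 + 1/2210 + 1/5460 = 0.00203901 per hour.
E[min] = 1/Σλ = 1/0.00203901 = 490.434 hours.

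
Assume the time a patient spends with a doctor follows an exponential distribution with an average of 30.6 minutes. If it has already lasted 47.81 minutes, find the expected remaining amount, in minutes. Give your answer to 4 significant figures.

The rate is λ = 1/30.6 = 0.0326797 per minute.
By memorylessness, the remaining amount past any threshold is again Exp(λ) with mean 1/λ = 30.6 minutes.

30.60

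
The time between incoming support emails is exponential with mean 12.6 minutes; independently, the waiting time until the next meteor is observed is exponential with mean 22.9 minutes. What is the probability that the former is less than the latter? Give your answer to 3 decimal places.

0.645

λ_1 = 1/12.6 = 0.0793651, λ_2 = 1/22.9 = 0.0436681.
For independent exponentials, P(the former < the latter) = λ_1/(λ_1+λ_2) = 0.0793651/0.123033 ≈ 0.645.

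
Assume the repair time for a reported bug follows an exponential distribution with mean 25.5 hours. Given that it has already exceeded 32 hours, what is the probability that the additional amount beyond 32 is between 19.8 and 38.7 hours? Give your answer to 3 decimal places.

The rate is λ = 1/25.5 = 0.0392157 per hour.
Memoryless: the residual past 32 is again Exp(λ).
P(19.8 < residual < 38.7) = e^(−λ·19.8) − e^(−λ·38.7) = 0.46003 − 0.21923 ≈ 0.241.

0.241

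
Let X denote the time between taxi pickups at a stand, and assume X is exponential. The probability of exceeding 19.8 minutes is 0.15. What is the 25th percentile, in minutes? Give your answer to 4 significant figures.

3.003

e^(−λ·19.8) = 0.15 ⇒ λ = −ln(0.15)/19.8 = 0.0958141.
25th percentile: 1 − e^(−λt) = 0.25, t = −ln(0.75)/λ = 3.0025 minutes.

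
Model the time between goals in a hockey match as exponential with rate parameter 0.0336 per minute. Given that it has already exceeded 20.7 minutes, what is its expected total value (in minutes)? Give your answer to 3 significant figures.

By memorylessness, E[X | X > 20.7] = 20.7 + 1/λ = 20.7 + 29.7619 = 50.4619 minutes.

50.5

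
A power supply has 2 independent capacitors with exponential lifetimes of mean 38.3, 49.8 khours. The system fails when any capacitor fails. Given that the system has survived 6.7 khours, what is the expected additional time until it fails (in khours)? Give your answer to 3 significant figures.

21.6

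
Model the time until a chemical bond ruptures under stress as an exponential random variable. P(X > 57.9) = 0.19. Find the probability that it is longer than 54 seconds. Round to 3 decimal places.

e^(−λ·57.9) = 0.19 ⇒ λ = −ln(0.19)/57.9 = 0.0286827.
P(X > 54) = e^(−0.0286827·54) = e^(−1.5489) ≈ 0.212.

0.212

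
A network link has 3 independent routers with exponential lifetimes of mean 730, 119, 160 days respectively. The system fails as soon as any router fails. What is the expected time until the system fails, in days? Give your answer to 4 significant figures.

The first failure time is exponential with rate Σλ_i = 1/730 + 1/119 + 1/160 = 0.0160232 per day.
E[min] = 1/Σλ = 1/0.0160232 = 62.4094 days.

62.41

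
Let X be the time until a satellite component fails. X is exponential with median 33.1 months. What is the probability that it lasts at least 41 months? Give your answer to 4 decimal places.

For an exponential, median = ln(2)/λ, so λ = ln 2 / 33.1 = 0.020941 per month.
P(X > 41) = e^(−λ·41) = e^(−0.85858) ≈ 0.4238.

0.4238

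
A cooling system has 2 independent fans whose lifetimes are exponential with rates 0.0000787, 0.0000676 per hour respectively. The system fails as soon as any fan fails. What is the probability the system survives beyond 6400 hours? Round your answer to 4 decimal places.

The time to first failure is exponential with rate Σλ = 0.0000787 + 0.0000676 = 0.0001463.
P(min > 6400) = e^(−0.0001463·6400) = e^(−0.93632) ≈ 0.3921.

0.3921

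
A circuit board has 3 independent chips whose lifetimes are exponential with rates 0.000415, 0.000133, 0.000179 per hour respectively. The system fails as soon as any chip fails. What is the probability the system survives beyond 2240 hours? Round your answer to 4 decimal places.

0.1962

The time to first failure is exponential with rate Σλ = 0.000415 + 0.000133 + 0.000179 = 0.000727.
P(min > 2240) = e^(−0.000727·2240) = e^(−1.6285) ≈ 0.1962.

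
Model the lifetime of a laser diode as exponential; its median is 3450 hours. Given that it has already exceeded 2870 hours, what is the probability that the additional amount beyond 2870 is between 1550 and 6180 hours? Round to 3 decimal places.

For an exponential, median = ln(2)/λ, so λ = ln 2 / 3450 = 0.000200912 per hour.
Memoryless: the residual past 2870 is again Exp(λ).
P(1550 < residual < 6180) = e^(−λ·1550) − e^(−λ·6180) = 0.73241 − 0.28891 ≈ 0.443.

0.443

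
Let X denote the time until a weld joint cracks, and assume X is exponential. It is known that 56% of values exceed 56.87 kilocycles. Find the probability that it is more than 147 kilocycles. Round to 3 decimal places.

e^(−λ·56.87) = 0.56 ⇒ λ = −ln(0.56)/56.87 = 0.0101955.
P(X > 147) = e^(−0.0101955·147) = e^(−1.4987) ≈ 0.223.

0.223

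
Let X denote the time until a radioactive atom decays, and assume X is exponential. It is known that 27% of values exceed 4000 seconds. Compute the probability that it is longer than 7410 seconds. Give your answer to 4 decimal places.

0.0884

e^(−λ·4000) = 0.27 ⇒ λ = −ln(0.27)/4000 = 0.000327333.
P(X > 7410) = e^(−0.000327333·7410) = e^(−2.4255) ≈ 0.0884.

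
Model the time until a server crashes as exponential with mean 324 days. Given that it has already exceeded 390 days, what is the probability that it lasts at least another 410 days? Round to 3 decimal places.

0.282

The rate is λ = 1/324 = 0.00308642 per day.
The exponential is memoryless, so the remaining time is again Exp(λ): the condition X > 390 is irrelevant.
P(X > 410) = e^(−1.2654) ≈ 0.282.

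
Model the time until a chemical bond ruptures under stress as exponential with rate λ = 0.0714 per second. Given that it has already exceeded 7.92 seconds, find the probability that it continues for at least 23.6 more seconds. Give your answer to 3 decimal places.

By the memoryless property, P(X > 7.92+23.6 | X > 7.92) = P(X > 23.6).
P(X > 23.6) = e^(−1.685) ≈ 0.185.

0.185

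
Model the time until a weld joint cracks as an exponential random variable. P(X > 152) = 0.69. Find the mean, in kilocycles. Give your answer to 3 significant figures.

e^(−λ·152) = 0.69 ⇒ λ = −ln(0.69)/152 = 0.00244121.
Mean = 1/λ = 409.633 kilocycles.

410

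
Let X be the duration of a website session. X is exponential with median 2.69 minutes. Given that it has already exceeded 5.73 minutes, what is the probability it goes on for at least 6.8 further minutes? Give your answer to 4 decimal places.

For an exponential, median = ln(2)/λ, so λ = ln 2 / 2.69 = 0.257676 per minute.
P(X > s+t | X > s) = e^(−λ(s+t))/e^(−λs) = e^(−λt), independent of s = 5.73.
P(X > 6.8) = e^(−1.7522) ≈ 0.1734.

0.1734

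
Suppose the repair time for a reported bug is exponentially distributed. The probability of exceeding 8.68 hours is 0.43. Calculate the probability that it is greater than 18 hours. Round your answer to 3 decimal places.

e^(−λ·8.68) = 0.43 ⇒ λ = −ln(0.43)/8.68 = 0.0972316.
P(X > 18) = e^(−0.0972316·18) = e^(−1.7502) ≈ 0.174.

0.174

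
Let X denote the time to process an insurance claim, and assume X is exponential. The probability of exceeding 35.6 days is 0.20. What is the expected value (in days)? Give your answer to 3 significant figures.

22.1

e^(−λ·35.6) = 0.20 ⇒ λ = −ln(0.20)/35.6 = 0.0452089.
Mean = 1/λ = 22.1195 days.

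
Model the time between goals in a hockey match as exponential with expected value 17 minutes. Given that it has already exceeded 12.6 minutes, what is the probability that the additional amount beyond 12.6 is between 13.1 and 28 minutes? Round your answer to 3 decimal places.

0.270

The rate is λ = 1/17 = 0.0588235 per minute.
Memoryless: the residual past 12.6 is again Exp(λ).
P(13.1 < residual < 28) = e^(−λ·13.1) − e^(−λ·28) = 0.46274 − 0.19262 ≈ 0.270.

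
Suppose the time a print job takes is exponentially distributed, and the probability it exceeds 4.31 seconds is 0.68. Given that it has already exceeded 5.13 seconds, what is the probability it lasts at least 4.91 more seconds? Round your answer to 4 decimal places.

0.6445

From e^(−λ·4.31) = 0.68, λ = −ln(0.68)/4.31 = 0.0894809.
Memoryless: P(X > 5.13+4.91 | X > 5.13) = P(X > 4.91) = e^(−0.0894809·4.91) ≈ 0.6445.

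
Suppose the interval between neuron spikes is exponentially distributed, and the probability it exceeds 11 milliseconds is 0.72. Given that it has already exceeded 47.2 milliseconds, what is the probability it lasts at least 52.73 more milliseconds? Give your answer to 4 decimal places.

From e^(−λ·11) = 0.72, λ = −ln(0.72)/11 = 0.029864.
Memoryless: P(X > 47.2+52.73 | X > 47.2) = P(X > 52.73) = e^(−0.029864·52.73) ≈ 0.2071.

0.2071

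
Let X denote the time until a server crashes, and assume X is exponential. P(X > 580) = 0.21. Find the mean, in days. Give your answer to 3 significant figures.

e^(−λ·580) = 0.21 ⇒ λ = −ln(0.21)/580 = 0.00269077.
Mean = 1/λ = 371.641 days.

372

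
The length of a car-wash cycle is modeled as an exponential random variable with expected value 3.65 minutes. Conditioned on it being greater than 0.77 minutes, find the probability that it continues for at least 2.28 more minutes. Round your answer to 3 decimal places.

0.535

The rate is λ = 1/3.65 = 0.273973 per minute.
The exponential is memoryless, so the remaining time is again Exp(λ): the condition X > 0.77 is irrelevant.
P(X > 2.28) = e^(−0.62466) ≈ 0.535.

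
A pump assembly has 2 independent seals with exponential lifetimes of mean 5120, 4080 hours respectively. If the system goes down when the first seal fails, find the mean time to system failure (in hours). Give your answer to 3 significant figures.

The first failure time is exponential with rate Σλ_i = 1/5120 + 1/4080 = 0.000440411 per hour.
E[min] = 1/Σλ = 1/0.000440411 = 2270.61 hours.

2270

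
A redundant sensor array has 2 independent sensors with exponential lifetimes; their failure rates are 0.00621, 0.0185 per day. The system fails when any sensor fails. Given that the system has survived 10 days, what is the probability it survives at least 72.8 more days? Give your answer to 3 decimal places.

Time to first failure ~ Exp(Σλ) with Σλ = 0.02471.
By memorylessness, P(T > 10+72.8 | T > 10) = P(T > 72.8) = e^(−0.02471·72.8) ≈ 0.165.

0.165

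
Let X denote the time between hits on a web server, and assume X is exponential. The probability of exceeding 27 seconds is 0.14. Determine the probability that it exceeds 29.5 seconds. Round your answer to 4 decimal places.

0.1167

e^(−λ·27) = 0.14 ⇒ λ = −ln(0.14)/27 = 0.072819.
P(X > 29.5) = e^(−0.072819·29.5) = e^(−2.1482) ≈ 0.1167.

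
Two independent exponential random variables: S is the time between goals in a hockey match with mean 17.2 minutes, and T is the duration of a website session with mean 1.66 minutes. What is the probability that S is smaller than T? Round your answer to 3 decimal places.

λ_1 = 1/17.2 = 0.0581395, λ_2 = 1/1.66 = 0.60241.
For independent exponentials, P(S < T) = λ_1/(λ_1+λ_2) = 0.0581395/0.660549 ≈ 0.088.

0.088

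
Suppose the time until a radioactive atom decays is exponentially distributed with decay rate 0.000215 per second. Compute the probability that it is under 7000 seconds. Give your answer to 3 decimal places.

0.778

P(X ≤ 7000) = 1 − e^(−λ·7000) = 1 − e^(−1.505) ≈ 0.778.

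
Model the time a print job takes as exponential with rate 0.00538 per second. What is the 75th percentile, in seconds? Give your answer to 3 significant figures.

Set 1 − e^(−λt) = 0.75, so t = −ln(0.25)/λ = 1.3863/0.00538 ≈ 257.676 seconds.

258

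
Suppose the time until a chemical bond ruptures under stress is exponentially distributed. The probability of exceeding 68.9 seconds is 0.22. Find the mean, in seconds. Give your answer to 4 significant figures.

45.50

e^(−λ·68.9) = 0.22 ⇒ λ = −ln(0.22)/68.9 = 0.0219757.
Mean = 1/λ = 45.5047 seconds.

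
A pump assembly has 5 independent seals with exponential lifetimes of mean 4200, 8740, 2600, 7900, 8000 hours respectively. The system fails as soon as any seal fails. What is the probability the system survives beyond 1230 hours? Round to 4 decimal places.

The first failure time is exponential with rate Σλ_i = 1/4200 + 1/8740 + 1/2600 + 1/7900 + 1/8000 = 0.000988709 per hour.
P(min > 1230) = e^(−0.000988709·1230) = e^(−1.2161) ≈ 0.2964.

0.2964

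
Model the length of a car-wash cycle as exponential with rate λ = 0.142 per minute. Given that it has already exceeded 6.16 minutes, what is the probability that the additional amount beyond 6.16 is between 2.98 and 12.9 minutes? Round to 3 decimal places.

Memoryless: the residual past 6.16 is again Exp(λ).
P(2.98 < residual < 12.9) = e^(−λ·2.98) − e^(−λ·12.9) = 0.65497 − 0.16013 ≈ 0.495.

0.495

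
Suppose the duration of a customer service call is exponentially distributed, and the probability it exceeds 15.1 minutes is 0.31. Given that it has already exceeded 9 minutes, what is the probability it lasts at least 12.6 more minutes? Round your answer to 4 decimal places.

From e^(−λ·15.1) = 0.31, λ = −ln(0.31)/15.1 = 0.0775618.
Memoryless: P(X > 9+12.6 | X > 9) = P(X > 12.6) = e^(−0.0775618·12.6) ≈ 0.3763.

0.3763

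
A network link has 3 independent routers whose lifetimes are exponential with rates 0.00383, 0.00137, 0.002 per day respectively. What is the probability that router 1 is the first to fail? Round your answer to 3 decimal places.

0.532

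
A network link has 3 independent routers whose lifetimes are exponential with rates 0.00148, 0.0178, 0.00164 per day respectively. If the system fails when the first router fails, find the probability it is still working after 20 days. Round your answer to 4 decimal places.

0.6581

The time to first failure is exponential with rate Σλ = 0.00148 + 0.0178 + 0.00164 = 0.02092.
P(min > 20) = e^(−0.02092·20) = e^(−0.4184) ≈ 0.6581.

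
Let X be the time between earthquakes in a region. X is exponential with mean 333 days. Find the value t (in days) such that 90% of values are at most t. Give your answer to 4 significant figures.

The rate is λ = 1/333 = 0.003003 per day.
Set 1 − e^(−λt) = 0.9, so t = −ln(0.1)/λ = 2.3026/0.003003 ≈ 766.761 days.

766.8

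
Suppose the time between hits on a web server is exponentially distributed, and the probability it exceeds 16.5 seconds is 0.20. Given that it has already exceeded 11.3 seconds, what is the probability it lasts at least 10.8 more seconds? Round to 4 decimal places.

0.3487

From e^(−λ·16.5) = 0.20, λ = −ln(0.20)/16.5 = 0.0975417.
Memoryless: P(X > 11.3+10.8 | X > 11.3) = P(X > 10.8) = e^(−0.0975417·10.8) ≈ 0.3487.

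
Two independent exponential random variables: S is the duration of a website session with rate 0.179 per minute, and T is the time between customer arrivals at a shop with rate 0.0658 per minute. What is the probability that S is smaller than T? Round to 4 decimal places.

0.7312

λ_1 = 0.179, λ_2 = 0.0658.
For independent exponentials, P(S < T) = λ_1/(λ_1+λ_2) = 0.179/0.2448 ≈ 0.7312.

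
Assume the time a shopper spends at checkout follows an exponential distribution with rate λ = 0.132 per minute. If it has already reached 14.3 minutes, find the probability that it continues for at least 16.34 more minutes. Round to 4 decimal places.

The exponential is memoryless, so the remaining time is again Exp(λ): the condition X > 14.3 is irrelevant.
P(X > 16.34) = e^(−2.1569) ≈ 0.1157.

0.1157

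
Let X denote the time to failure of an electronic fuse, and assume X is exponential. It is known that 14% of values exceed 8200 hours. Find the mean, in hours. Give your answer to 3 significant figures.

4170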